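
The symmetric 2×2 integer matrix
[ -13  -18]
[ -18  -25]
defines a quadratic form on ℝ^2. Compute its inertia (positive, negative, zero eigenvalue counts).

Answer: (0, 2, 0)

Derivation:
step 0: pivot -13 → sign −
step 1: pivot -1/13 → sign −
signature = (0, 2, 0)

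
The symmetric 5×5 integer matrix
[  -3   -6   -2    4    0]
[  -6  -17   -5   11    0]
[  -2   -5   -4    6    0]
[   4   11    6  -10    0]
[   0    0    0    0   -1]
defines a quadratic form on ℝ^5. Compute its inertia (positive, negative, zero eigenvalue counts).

step 0: pivot -3 → sign −
step 1: pivot -5 → sign −
step 2: pivot -37/15 → sign −
step 3: pivot 6/37 → sign +
step 4: pivot -1 → sign −
signature = (1, 4, 0)

Answer: (1, 4, 0)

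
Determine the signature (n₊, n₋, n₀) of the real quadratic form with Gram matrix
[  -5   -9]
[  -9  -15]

Answer: (1, 1, 0)

Derivation:
step 0: pivot -5 → sign −
step 1: pivot 6/5 → sign +
signature = (1, 1, 0)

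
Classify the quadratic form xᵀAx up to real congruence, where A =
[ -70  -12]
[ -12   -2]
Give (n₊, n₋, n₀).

step 0: pivot -70 → sign −
step 1: pivot 2/35 → sign +
signature = (1, 1, 0)

Answer: (1, 1, 0)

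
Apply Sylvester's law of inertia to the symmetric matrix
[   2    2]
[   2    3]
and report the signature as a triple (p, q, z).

step 0: pivot 2 → sign +
step 1: pivot 1 → sign +
signature = (2, 0, 0)

Answer: (2, 0, 0)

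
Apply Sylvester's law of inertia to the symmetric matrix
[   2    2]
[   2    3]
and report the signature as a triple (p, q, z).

step 0: pivot 2 → sign +
step 1: pivot 1 → sign +
signature = (2, 0, 0)

Answer: (2, 0, 0)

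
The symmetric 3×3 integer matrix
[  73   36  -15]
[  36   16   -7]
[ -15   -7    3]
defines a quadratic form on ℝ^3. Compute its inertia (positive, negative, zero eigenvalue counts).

step 0: pivot 73 → sign +
step 1: pivot -128/73 → sign −
step 2: pivot 1/128 → sign +
signature = (2, 1, 0)

Answer: (2, 1, 0)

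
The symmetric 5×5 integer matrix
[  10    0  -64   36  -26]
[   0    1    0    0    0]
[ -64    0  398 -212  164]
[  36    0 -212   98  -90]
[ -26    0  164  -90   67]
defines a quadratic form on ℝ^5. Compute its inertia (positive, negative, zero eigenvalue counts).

Answer: (2, 3, 0)

Derivation:
step 0: pivot 10 → sign +
step 1: pivot 1 → sign +
step 2: pivot -58/5 → sign −
step 3: pivot -70/29 → sign −
step 4: pivot -3/35 → sign −
signature = (2, 3, 0)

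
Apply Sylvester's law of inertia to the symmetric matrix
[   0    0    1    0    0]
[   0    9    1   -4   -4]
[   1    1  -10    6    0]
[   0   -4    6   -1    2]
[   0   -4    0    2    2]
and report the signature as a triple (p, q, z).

step 0: pivot 9 → sign +
step 1: pivot -91/9 → sign −
step 2: pivot 9/91 → sign +
step 3: pivot -25/9 → sign −
step 4: pivot 6/25 → sign +
signature = (3, 2, 0)

Answer: (3, 2, 0)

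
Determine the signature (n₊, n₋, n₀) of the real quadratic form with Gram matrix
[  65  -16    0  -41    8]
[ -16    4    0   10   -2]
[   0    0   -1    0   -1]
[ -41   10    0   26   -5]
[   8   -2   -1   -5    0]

step 0: pivot 65 → sign +
step 1: pivot 4/65 → sign +
step 2: pivot -1 → sign −
step 3: row/col 3 already zero → sign 0
step 4: row/col 4 already zero → sign 0
signature = (2, 1, 2)

Answer: (2, 1, 2)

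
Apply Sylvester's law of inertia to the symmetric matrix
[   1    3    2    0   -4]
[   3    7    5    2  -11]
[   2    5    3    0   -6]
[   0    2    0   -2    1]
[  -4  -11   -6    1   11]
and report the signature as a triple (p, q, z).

Answer: (2, 3, 0)

Derivation:
step 0: pivot 1 → sign +
step 1: pivot -2 → sign −
step 2: pivot -1/2 → sign −
step 3: pivot 2 → sign +
step 4: pivot -1/2 → sign −
signature = (2, 3, 0)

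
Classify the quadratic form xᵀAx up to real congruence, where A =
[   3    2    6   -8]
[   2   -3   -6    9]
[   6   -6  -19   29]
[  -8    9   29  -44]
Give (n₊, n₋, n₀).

Answer: (2, 2, 0)

Derivation:
step 0: pivot 3 → sign +
step 1: pivot -13/3 → sign −
step 2: pivot -103/13 → sign −
step 3: pivot 2/103 → sign +
signature = (2, 2, 0)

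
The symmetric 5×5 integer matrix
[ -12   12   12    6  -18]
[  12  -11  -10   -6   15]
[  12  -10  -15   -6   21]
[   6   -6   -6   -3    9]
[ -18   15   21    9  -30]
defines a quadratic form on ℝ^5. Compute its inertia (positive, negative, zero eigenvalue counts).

Answer: (1, 3, 1)

Derivation:
step 0: pivot -12 → sign −
step 1: pivot 1 → sign +
step 2: pivot -7 → sign −
step 3: pivot -3/7 → sign −
step 4: row/col 4 already zero → sign 0
signature = (1, 3, 1)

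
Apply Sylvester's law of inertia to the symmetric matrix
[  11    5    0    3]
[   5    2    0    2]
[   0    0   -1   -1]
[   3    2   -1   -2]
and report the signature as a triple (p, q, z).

step 0: pivot 11 → sign +
step 1: pivot -3/11 → sign −
step 2: pivot -1 → sign −
step 3: pivot -1/3 → sign −
signature = (1, 3, 0)

Answer: (1, 3, 0)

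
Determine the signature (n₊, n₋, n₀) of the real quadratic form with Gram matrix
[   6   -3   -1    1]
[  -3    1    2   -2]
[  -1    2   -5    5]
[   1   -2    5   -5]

step 0: pivot 6 → sign +
step 1: pivot -1/2 → sign −
step 2: pivot -2/3 → sign −
step 3: row/col 3 already zero → sign 0
signature = (1, 2, 1)

Answer: (1, 2, 1)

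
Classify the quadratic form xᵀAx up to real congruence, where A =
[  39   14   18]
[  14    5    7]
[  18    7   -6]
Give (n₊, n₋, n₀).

Answer: (1, 2, 0)

Derivation:
step 0: pivot 39 → sign +
step 1: pivot -1/39 → sign −
step 2: pivot -3 → sign −
signature = (1, 2, 0)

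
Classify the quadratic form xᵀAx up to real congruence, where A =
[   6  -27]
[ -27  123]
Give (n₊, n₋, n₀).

step 0: pivot 6 → sign +
step 1: pivot 3/2 → sign +
signature = (2, 0, 0)

Answer: (2, 0, 0)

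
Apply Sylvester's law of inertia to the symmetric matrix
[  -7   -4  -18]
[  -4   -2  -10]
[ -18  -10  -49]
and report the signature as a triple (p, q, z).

step 0: pivot -7 → sign −
step 1: pivot 2/7 → sign +
step 2: pivot -3 → sign −
signature = (1, 2, 0)

Answer: (1, 2, 0)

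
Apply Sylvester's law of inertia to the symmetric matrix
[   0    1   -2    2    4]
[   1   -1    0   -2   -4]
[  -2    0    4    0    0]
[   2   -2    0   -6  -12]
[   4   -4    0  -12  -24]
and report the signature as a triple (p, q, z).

Answer: (1, 2, 2)

Derivation:
step 0: pivot -1 → sign −
step 1: pivot 1 → sign +
step 2: pivot -2 → sign −
step 3: row/col 3 already zero → sign 0
step 4: row/col 4 already zero → sign 0
signature = (1, 2, 2)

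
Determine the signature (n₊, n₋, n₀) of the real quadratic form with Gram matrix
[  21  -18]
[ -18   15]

Answer: (1, 1, 0)

Derivation:
step 0: pivot 21 → sign +
step 1: pivot -3/7 → sign −
signature = (1, 1, 0)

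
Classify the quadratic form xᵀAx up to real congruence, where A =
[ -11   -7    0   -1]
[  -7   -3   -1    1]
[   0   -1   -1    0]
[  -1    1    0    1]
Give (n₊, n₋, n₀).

Answer: (1, 2, 1)

Derivation:
step 0: pivot -11 → sign −
step 1: pivot 16/11 → sign +
step 2: pivot -27/16 → sign −
step 3: row/col 3 already zero → sign 0
signature = (1, 2, 1)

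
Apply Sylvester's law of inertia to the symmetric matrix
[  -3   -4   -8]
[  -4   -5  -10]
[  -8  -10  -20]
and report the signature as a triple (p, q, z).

Answer: (1, 1, 1)

Derivation:
step 0: pivot -3 → sign −
step 1: pivot 1/3 → sign +
step 2: row/col 2 already zero → sign 0
signature = (1, 1, 1)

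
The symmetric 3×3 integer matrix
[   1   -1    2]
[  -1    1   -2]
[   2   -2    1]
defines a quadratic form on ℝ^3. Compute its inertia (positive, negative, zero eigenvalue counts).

Answer: (1, 1, 1)

Derivation:
step 0: pivot 1 → sign +
step 1: pivot -3 → sign −
step 2: row/col 2 already zero → sign 0
signature = (1, 1, 1)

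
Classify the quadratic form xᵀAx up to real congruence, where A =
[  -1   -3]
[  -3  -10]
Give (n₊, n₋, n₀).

Answer: (0, 2, 0)

Derivation:
step 0: pivot -1 → sign −
step 1: pivot -1 → sign −
signature = (0, 2, 0)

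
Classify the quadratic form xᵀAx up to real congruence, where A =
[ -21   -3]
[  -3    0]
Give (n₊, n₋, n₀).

step 0: pivot -21 → sign −
step 1: pivot 3/7 → sign +
signature = (1, 1, 0)

Answer: (1, 1, 0)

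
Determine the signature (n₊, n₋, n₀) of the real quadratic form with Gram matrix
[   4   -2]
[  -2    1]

Answer: (1, 0, 1)

Derivation:
step 0: pivot 4 → sign +
step 1: row/col 1 already zero → sign 0
signature = (1, 0, 1)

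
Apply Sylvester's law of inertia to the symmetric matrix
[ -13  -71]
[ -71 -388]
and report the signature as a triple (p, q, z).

Answer: (0, 2, 0)

Derivation:
step 0: pivot -13 → sign −
step 1: pivot -3/13 → sign −
signature = (0, 2, 0)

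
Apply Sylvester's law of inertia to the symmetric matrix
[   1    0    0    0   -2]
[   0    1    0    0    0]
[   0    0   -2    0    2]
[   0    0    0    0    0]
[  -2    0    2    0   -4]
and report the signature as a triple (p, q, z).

Answer: (2, 2, 1)

Derivation:
step 0: pivot 1 → sign +
step 1: pivot 1 → sign +
step 2: pivot -2 → sign −
step 3: pivot -6 → sign −
step 4: row/col 4 already zero → sign 0
signature = (2, 2, 1)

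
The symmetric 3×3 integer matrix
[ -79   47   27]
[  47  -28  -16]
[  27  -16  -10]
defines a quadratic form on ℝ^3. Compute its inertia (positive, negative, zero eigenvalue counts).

Answer: (0, 3, 0)

Derivation:
step 0: pivot -79 → sign −
step 1: pivot -3/79 → sign −
step 2: pivot -2/3 → sign −
signature = (0, 3, 0)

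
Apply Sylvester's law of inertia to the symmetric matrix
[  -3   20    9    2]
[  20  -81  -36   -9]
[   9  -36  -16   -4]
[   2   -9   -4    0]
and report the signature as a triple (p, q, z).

Answer: (2, 2, 0)

Derivation:
step 0: pivot -3 → sign −
step 1: pivot 157/3 → sign +
step 2: pivot -1/157 → sign −
step 3: pivot 1 → sign +
signature = (2, 2, 0)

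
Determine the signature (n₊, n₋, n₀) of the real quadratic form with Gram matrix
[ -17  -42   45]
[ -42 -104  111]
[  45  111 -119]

Answer: (1, 2, 0)

Derivation:
step 0: pivot -17 → sign −
step 1: pivot -4/17 → sign −
step 2: pivot 1/4 → sign +
signature = (1, 2, 0)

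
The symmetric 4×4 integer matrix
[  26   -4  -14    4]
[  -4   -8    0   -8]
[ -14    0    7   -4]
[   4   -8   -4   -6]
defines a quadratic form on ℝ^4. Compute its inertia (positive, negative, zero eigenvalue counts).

Answer: (1, 2, 1)

Derivation:
step 0: pivot 26 → sign +
step 1: pivot -112/13 → sign −
step 2: pivot -2/7 → sign −
step 3: row/col 3 already zero → sign 0
signature = (1, 2, 1)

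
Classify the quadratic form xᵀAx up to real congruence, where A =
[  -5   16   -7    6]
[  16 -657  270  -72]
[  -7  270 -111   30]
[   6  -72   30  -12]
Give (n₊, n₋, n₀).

step 0: pivot -5 → sign −
step 1: pivot -3029/5 → sign −
step 2: pivot -6/3029 → sign −
step 3: row/col 3 already zero → sign 0
signature = (0, 3, 1)

Answer: (0, 3, 1)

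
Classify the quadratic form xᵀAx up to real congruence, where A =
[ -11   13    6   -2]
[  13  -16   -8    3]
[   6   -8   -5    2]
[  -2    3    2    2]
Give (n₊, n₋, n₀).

Answer: (1, 3, 0)

Derivation:
step 0: pivot -11 → sign −
step 1: pivot -7/11 → sign −
step 2: pivot -3/7 → sign −
step 3: pivot 3 → sign +
signature = (1, 3, 0)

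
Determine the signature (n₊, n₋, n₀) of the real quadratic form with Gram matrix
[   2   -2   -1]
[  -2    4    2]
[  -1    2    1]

Answer: (2, 0, 1)

Derivation:
step 0: pivot 2 → sign +
step 1: pivot 2 → sign +
step 2: row/col 2 already zero → sign 0
signature = (2, 0, 1)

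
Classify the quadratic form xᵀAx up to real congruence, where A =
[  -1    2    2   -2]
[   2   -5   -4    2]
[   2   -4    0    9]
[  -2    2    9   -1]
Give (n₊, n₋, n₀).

step 0: pivot -1 → sign −
step 1: pivot -1 → sign −
step 2: pivot 4 → sign +
step 3: pivot 3/4 → sign +
signature = (2, 2, 0)

Answer: (2, 2, 0)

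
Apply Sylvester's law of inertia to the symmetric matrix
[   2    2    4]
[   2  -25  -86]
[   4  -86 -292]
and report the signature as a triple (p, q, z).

step 0: pivot 2 → sign +
step 1: pivot -27 → sign −
step 2: row/col 2 already zero → sign 0
signature = (1, 1, 1)

Answer: (1, 1, 1)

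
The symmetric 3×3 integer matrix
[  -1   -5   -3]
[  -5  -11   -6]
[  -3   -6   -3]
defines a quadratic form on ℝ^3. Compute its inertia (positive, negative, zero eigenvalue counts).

Answer: (2, 1, 0)

Derivation:
step 0: pivot -1 → sign −
step 1: pivot 14 → sign +
step 2: pivot 3/14 → sign +
signature = (2, 1, 0)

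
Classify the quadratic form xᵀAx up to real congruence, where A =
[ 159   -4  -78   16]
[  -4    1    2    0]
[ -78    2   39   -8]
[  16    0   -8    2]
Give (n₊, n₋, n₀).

Answer: (4, 0, 0)

Derivation:
step 0: pivot 159 → sign +
step 1: pivot 143/159 → sign +
step 2: pivot 105/143 → sign +
step 3: pivot 6/35 → sign +
signature = (4, 0, 0)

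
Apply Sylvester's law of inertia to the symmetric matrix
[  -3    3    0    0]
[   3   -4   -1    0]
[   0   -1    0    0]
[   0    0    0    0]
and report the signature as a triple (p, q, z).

Answer: (1, 2, 1)

Derivation:
step 0: pivot -3 → sign −
step 1: pivot -1 → sign −
step 2: pivot 1 → sign +
step 3: row/col 3 already zero → sign 0
signature = (1, 2, 1)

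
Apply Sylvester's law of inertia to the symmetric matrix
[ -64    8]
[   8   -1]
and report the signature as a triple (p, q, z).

Answer: (0, 1, 1)

Derivation:
step 0: pivot -64 → sign −
step 1: row/col 1 already zero → sign 0
signature = (0, 1, 1)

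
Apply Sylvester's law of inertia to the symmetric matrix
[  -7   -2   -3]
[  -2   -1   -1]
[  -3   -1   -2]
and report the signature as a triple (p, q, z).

Answer: (0, 3, 0)

Derivation:
step 0: pivot -7 → sign −
step 1: pivot -3/7 → sign −
step 2: pivot -2/3 → sign −
signature = (0, 3, 0)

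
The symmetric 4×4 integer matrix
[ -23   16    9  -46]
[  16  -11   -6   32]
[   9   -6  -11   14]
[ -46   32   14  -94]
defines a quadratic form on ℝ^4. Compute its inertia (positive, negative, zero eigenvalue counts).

Answer: (1, 2, 1)

Derivation:
step 0: pivot -23 → sign −
step 1: pivot 3/23 → sign +
step 2: pivot -8 → sign −
step 3: row/col 3 already zero → sign 0
signature = (1, 2, 1)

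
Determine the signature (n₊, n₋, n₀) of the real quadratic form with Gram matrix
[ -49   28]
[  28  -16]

step 0: pivot -49 → sign −
step 1: row/col 1 already zero → sign 0
signature = (0, 1, 1)

Answer: (0, 1, 1)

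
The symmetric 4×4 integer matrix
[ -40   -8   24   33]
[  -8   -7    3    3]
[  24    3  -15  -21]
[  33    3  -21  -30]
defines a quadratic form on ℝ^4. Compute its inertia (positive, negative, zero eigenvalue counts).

Answer: (0, 3, 1)

Derivation:
step 0: pivot -40 → sign −
step 1: pivot -27/5 → sign −
step 2: pivot -3/8 → sign −
step 3: row/col 3 already zero → sign 0
signature = (0, 3, 1)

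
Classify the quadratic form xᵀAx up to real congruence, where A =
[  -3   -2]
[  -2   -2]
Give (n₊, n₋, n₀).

step 0: pivot -3 → sign −
step 1: pivot -2/3 → sign −
signature = (0, 2, 0)

Answer: (0, 2, 0)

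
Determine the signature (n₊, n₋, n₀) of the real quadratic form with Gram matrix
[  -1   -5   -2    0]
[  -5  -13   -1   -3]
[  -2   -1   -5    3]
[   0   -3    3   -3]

step 0: pivot -1 → sign −
step 1: pivot 12 → sign +
step 2: pivot -31/4 → sign −
step 3: pivot -6/31 → sign −
signature = (1, 3, 0)

Answer: (1, 3, 0)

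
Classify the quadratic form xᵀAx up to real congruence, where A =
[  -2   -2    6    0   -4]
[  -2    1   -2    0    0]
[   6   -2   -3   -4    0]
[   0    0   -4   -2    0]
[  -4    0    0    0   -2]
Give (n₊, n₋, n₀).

Answer: (2, 3, 0)

Derivation:
step 0: pivot -2 → sign −
step 1: pivot 3 → sign +
step 2: pivot -19/3 → sign −
step 3: pivot 10/19 → sign +
step 4: pivot -2/5 → sign −
signature = (2, 3, 0)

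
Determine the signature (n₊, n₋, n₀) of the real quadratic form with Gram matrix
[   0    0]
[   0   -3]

Answer: (0, 1, 1)

Derivation:
step 0: pivot -3 → sign −
step 1: row/col 1 already zero → sign 0
signature = (0, 1, 1)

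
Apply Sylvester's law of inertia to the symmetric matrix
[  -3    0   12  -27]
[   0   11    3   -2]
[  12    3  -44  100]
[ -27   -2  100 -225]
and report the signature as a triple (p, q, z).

Answer: (3, 1, 0)

Derivation:
step 0: pivot -3 → sign −
step 1: pivot 11 → sign +
step 2: pivot 35/11 → sign +
step 3: pivot 6/35 → sign +
signature = (3, 1, 0)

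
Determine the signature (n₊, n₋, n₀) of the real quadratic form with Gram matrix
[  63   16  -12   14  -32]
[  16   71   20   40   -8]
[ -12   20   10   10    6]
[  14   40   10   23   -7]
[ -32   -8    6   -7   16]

step 0: pivot 63 → sign +
step 1: pivot 4217/63 → sign +
step 2: pivot -934/4217 → sign −
step 3: pivot 51/467 → sign +
step 4: pivot -3/17 → sign −
signature = (3, 2, 0)

Answer: (3, 2, 0)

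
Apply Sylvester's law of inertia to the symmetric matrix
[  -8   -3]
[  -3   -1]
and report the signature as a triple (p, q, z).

step 0: pivot -8 → sign −
step 1: pivot 1/8 → sign +
signature = (1, 1, 0)

Answer: (1, 1, 0)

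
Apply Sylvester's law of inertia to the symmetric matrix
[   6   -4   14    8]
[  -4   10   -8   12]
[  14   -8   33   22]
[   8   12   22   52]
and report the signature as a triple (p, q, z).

Answer: (3, 0, 1)

Derivation:
step 0: pivot 6 → sign +
step 1: pivot 22/3 → sign +
step 2: pivot 1/11 → sign +
step 3: row/col 3 already zero → sign 0
signature = (3, 0, 1)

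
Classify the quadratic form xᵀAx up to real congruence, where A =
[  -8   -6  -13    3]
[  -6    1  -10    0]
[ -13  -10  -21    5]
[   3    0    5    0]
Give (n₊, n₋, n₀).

step 0: pivot -8 → sign −
step 1: pivot 11/2 → sign +
step 2: pivot 5/44 → sign +
step 3: pivot 1/5 → sign +
signature = (3, 1, 0)

Answer: (3, 1, 0)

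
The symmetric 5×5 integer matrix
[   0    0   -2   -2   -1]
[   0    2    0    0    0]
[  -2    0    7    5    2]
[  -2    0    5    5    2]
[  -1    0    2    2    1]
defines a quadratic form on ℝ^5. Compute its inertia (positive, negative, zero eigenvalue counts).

step 0: pivot 2 → sign +
step 1: pivot 7 → sign +
step 2: pivot -4/7 → sign −
step 3: pivot 2 → sign +
step 4: pivot 1/4 → sign +
signature = (4, 1, 0)

Answer: (4, 1, 0)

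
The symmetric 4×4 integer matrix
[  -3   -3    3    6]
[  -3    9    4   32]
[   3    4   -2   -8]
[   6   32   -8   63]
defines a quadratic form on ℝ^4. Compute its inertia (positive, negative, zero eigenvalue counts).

Answer: (2, 2, 0)

Derivation:
step 0: pivot -3 → sign −
step 1: pivot 12 → sign +
step 2: pivot 11/12 → sign +
step 3: pivot -3/11 → sign −
signature = (2, 2, 0)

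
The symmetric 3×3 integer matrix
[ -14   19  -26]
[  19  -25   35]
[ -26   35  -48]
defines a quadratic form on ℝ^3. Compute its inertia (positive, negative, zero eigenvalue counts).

Answer: (2, 1, 0)

Derivation:
step 0: pivot -14 → sign −
step 1: pivot 11/14 → sign +
step 2: pivot 2/11 → sign +
signature = (2, 1, 0)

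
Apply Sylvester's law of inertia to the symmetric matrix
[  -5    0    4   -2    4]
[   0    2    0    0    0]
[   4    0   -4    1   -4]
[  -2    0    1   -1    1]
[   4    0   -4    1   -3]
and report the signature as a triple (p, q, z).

step 0: pivot -5 → sign −
step 1: pivot 2 → sign +
step 2: pivot -4/5 → sign −
step 3: pivot 1/4 → sign +
step 4: pivot 1 → sign +
signature = (3, 2, 0)

Answer: (3, 2, 0)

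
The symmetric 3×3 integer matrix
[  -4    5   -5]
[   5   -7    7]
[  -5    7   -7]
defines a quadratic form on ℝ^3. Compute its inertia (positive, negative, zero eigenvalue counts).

step 0: pivot -4 → sign −
step 1: pivot -3/4 → sign −
step 2: row/col 2 already zero → sign 0
signature = (0, 2, 1)

Answer: (0, 2, 1)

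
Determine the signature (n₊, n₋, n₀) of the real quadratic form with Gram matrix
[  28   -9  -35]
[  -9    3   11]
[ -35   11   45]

Answer: (3, 0, 0)

Derivation:
step 0: pivot 28 → sign +
step 1: pivot 3/28 → sign +
step 2: pivot 2/3 → sign +
signature = (3, 0, 0)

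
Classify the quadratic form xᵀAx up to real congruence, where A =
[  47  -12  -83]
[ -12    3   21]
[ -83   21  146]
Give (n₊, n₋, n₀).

step 0: pivot 47 → sign +
step 1: pivot -3/47 → sign −
step 2: row/col 2 already zero → sign 0
signature = (1, 1, 1)

Answer: (1, 1, 1)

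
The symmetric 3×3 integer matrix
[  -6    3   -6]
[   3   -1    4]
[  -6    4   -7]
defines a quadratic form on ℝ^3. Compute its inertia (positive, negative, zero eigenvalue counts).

Answer: (1, 2, 0)

Derivation:
step 0: pivot -6 → sign −
step 1: pivot 1/2 → sign +
step 2: pivot -3 → sign −
signature = (1, 2, 0)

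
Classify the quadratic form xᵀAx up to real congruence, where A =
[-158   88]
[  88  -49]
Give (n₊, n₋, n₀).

Answer: (1, 1, 0)

Derivation:
step 0: pivot -158 → sign −
step 1: pivot 1/79 → sign +
signature = (1, 1, 0)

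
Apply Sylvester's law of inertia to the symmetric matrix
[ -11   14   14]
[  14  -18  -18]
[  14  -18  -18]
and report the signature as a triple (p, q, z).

step 0: pivot -11 → sign −
step 1: pivot -2/11 → sign −
step 2: row/col 2 already zero → sign 0
signature = (0, 2, 1)

Answer: (0, 2, 1)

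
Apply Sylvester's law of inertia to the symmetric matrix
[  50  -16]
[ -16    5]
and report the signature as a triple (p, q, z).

Answer: (1, 1, 0)

Derivation:
step 0: pivot 50 → sign +
step 1: pivot -3/25 → sign −
signature = (1, 1, 0)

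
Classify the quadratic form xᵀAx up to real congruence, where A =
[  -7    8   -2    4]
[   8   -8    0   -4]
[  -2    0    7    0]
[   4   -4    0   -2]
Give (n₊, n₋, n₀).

step 0: pivot -7 → sign −
step 1: pivot 8/7 → sign +
step 2: pivot 3 → sign +
step 3: row/col 3 already zero → sign 0
signature = (2, 1, 1)

Answer: (2, 1, 1)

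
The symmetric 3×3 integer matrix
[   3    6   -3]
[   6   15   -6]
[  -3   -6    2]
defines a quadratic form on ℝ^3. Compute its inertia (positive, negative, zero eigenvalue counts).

Answer: (2, 1, 0)

Derivation:
step 0: pivot 3 → sign +
step 1: pivot 3 → sign +
step 2: pivot -1 → sign −
signature = (2, 1, 0)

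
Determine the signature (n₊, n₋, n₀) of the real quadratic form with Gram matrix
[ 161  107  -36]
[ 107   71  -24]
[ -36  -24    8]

step 0: pivot 161 → sign +
step 1: pivot -18/161 → sign −
step 2: row/col 2 already zero → sign 0
signature = (1, 1, 1)

Answer: (1, 1, 1)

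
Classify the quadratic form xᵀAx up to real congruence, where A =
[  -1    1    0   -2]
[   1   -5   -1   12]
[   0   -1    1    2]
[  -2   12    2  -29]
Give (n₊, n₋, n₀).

Answer: (1, 3, 0)

Derivation:
step 0: pivot -1 → sign −
step 1: pivot -4 → sign −
step 2: pivot 5/4 → sign +
step 3: pivot -1/5 → sign −
signature = (1, 3, 0)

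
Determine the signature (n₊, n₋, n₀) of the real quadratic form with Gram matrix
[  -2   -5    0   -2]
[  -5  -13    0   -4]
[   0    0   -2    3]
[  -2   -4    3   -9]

step 0: pivot -2 → sign −
step 1: pivot -1/2 → sign −
step 2: pivot -2 → sign −
step 3: pivot -1/2 → sign −
signature = (0, 4, 0)

Answer: (0, 4, 0)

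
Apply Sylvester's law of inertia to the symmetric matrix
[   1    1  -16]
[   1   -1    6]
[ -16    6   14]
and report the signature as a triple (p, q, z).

step 0: pivot 1 → sign +
step 1: pivot -2 → sign −
step 2: row/col 2 already zero → sign 0
signature = (1, 1, 1)

Answer: (1, 1, 1)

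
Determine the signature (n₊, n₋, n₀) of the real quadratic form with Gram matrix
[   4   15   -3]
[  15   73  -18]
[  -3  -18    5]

Answer: (3, 0, 0)

Derivation:
step 0: pivot 4 → sign +
step 1: pivot 67/4 → sign +
step 2: pivot 2/67 → sign +
signature = (3, 0, 0)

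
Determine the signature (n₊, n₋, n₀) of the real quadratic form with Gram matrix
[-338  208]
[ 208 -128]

Answer: (0, 1, 1)

Derivation:
step 0: pivot -338 → sign −
step 1: row/col 1 already zero → sign 0
signature = (0, 1, 1)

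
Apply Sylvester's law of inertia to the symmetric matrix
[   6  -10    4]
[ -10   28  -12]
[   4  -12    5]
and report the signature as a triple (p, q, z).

Answer: (2, 1, 0)

Derivation:
step 0: pivot 6 → sign +
step 1: pivot 34/3 → sign +
step 2: pivot -3/17 → sign −
signature = (2, 1, 0)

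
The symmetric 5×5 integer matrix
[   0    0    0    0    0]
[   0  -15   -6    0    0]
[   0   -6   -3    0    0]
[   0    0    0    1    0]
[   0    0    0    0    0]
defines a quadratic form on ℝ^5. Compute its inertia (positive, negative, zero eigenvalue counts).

step 0: pivot -15 → sign −
step 1: pivot -3/5 → sign −
step 2: pivot 1 → sign +
step 3: row/col 3 already zero → sign 0
step 4: row/col 4 already zero → sign 0
signature = (1, 2, 2)

Answer: (1, 2, 2)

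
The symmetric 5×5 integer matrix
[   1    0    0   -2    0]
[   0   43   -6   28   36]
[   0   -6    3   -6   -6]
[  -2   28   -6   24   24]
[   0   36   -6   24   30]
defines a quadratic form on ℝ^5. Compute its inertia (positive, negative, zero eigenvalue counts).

Answer: (3, 1, 1)

Derivation:
step 0: pivot 1 → sign +
step 1: pivot 43 → sign +
step 2: pivot 93/43 → sign +
step 3: pivot -8/31 → sign −
step 4: row/col 4 already zero → sign 0
signature = (3, 1, 1)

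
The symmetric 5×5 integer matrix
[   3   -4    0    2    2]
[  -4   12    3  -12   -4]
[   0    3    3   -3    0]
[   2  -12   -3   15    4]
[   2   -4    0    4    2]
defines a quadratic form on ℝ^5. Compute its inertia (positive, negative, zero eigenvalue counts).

Answer: (4, 1, 0)

Derivation:
step 0: pivot 3 → sign +
step 1: pivot 20/3 → sign +
step 2: pivot 33/20 → sign +
step 3: pivot -3/11 → sign −
step 4: pivot 2/3 → sign +
signature = (4, 1, 0)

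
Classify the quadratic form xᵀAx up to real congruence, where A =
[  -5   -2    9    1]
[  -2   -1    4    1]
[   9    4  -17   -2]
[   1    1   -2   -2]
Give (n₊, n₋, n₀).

Answer: (1, 3, 0)

Derivation:
step 0: pivot -5 → sign −
step 1: pivot -1/5 → sign −
step 2: pivot 2 → sign +
step 3: pivot -1/2 → sign −
signature = (1, 3, 0)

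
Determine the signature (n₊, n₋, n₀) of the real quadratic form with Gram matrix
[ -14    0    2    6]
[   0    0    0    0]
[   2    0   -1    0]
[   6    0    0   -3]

step 0: pivot -14 → sign −
step 1: pivot -5/7 → sign −
step 2: pivot 3/5 → sign +
step 3: row/col 3 already zero → sign 0
signature = (1, 2, 1)

Answer: (1, 2, 1)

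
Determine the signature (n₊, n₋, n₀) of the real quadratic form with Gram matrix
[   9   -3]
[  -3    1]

step 0: pivot 9 → sign +
step 1: row/col 1 already zero → sign 0
signature = (1, 0, 1)

Answer: (1, 0, 1)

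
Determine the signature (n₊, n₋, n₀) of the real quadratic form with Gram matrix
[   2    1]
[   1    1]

Answer: (2, 0, 0)

Derivation:
step 0: pivot 2 → sign +
step 1: pivot 1/2 → sign +
signature = (2, 0, 0)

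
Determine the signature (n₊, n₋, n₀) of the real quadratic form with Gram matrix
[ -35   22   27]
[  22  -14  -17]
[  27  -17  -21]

step 0: pivot -35 → sign −
step 1: pivot -6/35 → sign −
step 2: pivot -1/6 → sign −
signature = (0, 3, 0)

Answer: (0, 3, 0)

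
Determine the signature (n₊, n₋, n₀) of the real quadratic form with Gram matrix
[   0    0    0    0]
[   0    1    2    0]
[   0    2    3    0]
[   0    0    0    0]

Answer: (1, 1, 2)

Derivation:
step 0: pivot 1 → sign +
step 1: pivot -1 → sign −
step 2: row/col 2 already zero → sign 0
step 3: row/col 3 already zero → sign 0
signature = (1, 1, 2)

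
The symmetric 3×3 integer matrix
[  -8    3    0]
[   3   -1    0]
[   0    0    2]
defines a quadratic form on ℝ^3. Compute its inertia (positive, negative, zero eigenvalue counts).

Answer: (2, 1, 0)

Derivation:
step 0: pivot -8 → sign −
step 1: pivot 1/8 → sign +
step 2: pivot 2 → sign +
signature = (2, 1, 0)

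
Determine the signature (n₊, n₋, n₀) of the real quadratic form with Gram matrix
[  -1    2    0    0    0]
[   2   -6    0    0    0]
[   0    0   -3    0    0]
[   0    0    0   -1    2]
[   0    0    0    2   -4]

Answer: (0, 4, 1)

Derivation:
step 0: pivot -1 → sign −
step 1: pivot -2 → sign −
step 2: pivot -3 → sign −
step 3: pivot -1 → sign −
step 4: row/col 4 already zero → sign 0
signature = (0, 4, 1)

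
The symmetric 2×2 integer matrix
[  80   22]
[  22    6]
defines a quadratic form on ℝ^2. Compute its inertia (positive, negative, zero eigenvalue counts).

Answer: (1, 1, 0)

Derivation:
step 0: pivot 80 → sign +
step 1: pivot -1/20 → sign −
signature = (1, 1, 0)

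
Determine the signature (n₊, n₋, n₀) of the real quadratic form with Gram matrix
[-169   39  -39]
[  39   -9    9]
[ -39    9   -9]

Answer: (0, 1, 2)

Derivation:
step 0: pivot -169 → sign −
step 1: row/col 1 already zero → sign 0
step 2: row/col 2 already zero → sign 0
signature = (0, 1, 2)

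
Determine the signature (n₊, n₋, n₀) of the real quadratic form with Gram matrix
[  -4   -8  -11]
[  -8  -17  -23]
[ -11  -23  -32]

step 0: pivot -4 → sign −
step 1: pivot -1 → sign −
step 2: pivot -3/4 → sign −
signature = (0, 3, 0)

Answer: (0, 3, 0)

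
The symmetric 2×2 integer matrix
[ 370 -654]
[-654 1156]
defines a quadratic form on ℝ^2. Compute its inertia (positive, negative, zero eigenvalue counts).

step 0: pivot 370 → sign +
step 1: pivot 2/185 → sign +
signature = (2, 0, 0)

Answer: (2, 0, 0)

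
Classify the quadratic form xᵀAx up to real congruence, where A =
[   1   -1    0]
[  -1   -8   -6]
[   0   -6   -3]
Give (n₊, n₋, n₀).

Answer: (2, 1, 0)

Derivation:
step 0: pivot 1 → sign +
step 1: pivot -9 → sign −
step 2: pivot 1 → sign +
signature = (2, 1, 0)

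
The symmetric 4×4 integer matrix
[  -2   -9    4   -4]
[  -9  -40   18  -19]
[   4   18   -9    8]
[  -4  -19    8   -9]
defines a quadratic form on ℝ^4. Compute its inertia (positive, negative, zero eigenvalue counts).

step 0: pivot -2 → sign −
step 1: pivot 1/2 → sign +
step 2: pivot -1 → sign −
step 3: pivot -3 → sign −
signature = (1, 3, 0)

Answer: (1, 3, 0)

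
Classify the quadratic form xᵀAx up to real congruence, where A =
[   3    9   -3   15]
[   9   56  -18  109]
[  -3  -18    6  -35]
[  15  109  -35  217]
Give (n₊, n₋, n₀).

step 0: pivot 3 → sign +
step 1: pivot 29 → sign +
step 2: pivot 6/29 → sign +
step 3: pivot 2/3 → sign +
signature = (4, 0, 0)

Answer: (4, 0, 0)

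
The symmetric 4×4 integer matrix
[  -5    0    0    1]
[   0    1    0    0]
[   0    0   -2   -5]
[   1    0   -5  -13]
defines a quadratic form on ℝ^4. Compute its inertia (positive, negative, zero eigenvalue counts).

Answer: (1, 3, 0)

Derivation:
step 0: pivot -5 → sign −
step 1: pivot 1 → sign +
step 2: pivot -2 → sign −
step 3: pivot -3/10 → sign −
signature = (1, 3, 0)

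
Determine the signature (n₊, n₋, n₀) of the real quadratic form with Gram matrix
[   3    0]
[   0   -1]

Answer: (1, 1, 0)

Derivation:
step 0: pivot 3 → sign +
step 1: pivot -1 → sign −
signature = (1, 1, 0)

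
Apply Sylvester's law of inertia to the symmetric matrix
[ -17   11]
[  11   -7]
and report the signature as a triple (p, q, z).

step 0: pivot -17 → sign −
step 1: pivot 2/17 → sign +
signature = (1, 1, 0)

Answer: (1, 1, 0)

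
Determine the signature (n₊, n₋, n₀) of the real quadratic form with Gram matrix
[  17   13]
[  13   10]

Answer: (2, 0, 0)

Derivation:
step 0: pivot 17 → sign +
step 1: pivot 1/17 → sign +
signature = (2, 0, 0)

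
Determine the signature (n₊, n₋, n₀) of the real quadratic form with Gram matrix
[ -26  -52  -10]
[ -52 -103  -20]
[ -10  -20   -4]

Answer: (1, 2, 0)

Derivation:
step 0: pivot -26 → sign −
step 1: pivot 1 → sign +
step 2: pivot -2/13 → sign −
signature = (1, 2, 0)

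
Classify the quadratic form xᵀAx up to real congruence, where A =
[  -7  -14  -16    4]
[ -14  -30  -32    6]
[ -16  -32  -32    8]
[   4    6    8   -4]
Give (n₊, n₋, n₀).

Answer: (1, 2, 1)

Derivation:
step 0: pivot -7 → sign −
step 1: pivot -2 → sign −
step 2: pivot 32/7 → sign +
step 3: row/col 3 already zero → sign 0
signature = (1, 2, 1)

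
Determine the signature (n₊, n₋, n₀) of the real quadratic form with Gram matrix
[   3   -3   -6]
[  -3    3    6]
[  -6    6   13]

step 0: pivot 3 → sign +
step 1: pivot 1 → sign +
step 2: row/col 2 already zero → sign 0
signature = (2, 0, 1)

Answer: (2, 0, 1)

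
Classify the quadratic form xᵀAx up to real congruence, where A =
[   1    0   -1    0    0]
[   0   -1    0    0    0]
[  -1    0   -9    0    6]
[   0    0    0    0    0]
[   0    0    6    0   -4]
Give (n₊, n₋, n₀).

Answer: (1, 3, 1)

Derivation:
step 0: pivot 1 → sign +
step 1: pivot -1 → sign −
step 2: pivot -10 → sign −
step 3: pivot -2/5 → sign −
step 4: row/col 4 already zero → sign 0
signature = (1, 3, 1)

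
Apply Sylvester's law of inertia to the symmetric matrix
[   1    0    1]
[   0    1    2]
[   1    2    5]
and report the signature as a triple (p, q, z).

Answer: (2, 0, 1)

Derivation:
step 0: pivot 1 → sign +
step 1: pivot 1 → sign +
step 2: row/col 2 already zero → sign 0
signature = (2, 0, 1)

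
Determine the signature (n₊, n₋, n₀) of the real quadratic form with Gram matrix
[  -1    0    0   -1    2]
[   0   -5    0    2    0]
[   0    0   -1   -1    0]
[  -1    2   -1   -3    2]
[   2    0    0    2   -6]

Answer: (0, 5, 0)

Derivation:
step 0: pivot -1 → sign −
step 1: pivot -5 → sign −
step 2: pivot -1 → sign −
step 3: pivot -1/5 → sign −
step 4: pivot -2 → sign −
signature = (0, 5, 0)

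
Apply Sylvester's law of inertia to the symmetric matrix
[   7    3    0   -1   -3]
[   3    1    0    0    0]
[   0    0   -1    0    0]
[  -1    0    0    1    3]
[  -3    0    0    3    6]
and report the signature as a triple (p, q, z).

Answer: (2, 3, 0)

Derivation:
step 0: pivot 7 → sign +
step 1: pivot -2/7 → sign −
step 2: pivot -1 → sign −
step 3: pivot 3/2 → sign +
step 4: pivot -3 → sign −
signature = (2, 3, 0)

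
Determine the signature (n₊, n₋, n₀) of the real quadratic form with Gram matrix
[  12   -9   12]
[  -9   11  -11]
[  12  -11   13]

step 0: pivot 12 → sign +
step 1: pivot 17/4 → sign +
step 2: pivot 1/17 → sign +
signature = (3, 0, 0)

Answer: (3, 0, 0)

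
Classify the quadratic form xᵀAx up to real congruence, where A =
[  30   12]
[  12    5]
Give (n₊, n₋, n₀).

step 0: pivot 30 → sign +
step 1: pivot 1/5 → sign +
signature = (2, 0, 0)

Answer: (2, 0, 0)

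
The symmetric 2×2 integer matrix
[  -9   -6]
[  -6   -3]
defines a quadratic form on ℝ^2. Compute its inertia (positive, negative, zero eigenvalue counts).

step 0: pivot -9 → sign −
step 1: pivot 1 → sign +
signature = (1, 1, 0)

Answer: (1, 1, 0)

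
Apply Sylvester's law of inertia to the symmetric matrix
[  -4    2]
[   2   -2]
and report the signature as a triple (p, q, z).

step 0: pivot -4 → sign −
step 1: pivot -1 → sign −
signature = (0, 2, 0)

Answer: (0, 2, 0)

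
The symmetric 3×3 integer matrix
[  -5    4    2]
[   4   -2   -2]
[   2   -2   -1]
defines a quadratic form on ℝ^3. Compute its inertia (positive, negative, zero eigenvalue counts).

Answer: (1, 2, 0)

Derivation:
step 0: pivot -5 → sign −
step 1: pivot 6/5 → sign +
step 2: pivot -1/3 → sign −
signature = (1, 2, 0)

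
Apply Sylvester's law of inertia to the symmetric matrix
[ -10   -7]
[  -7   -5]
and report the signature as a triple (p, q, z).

step 0: pivot -10 → sign −
step 1: pivot -1/10 → sign −
signature = (0, 2, 0)

Answer: (0, 2, 0)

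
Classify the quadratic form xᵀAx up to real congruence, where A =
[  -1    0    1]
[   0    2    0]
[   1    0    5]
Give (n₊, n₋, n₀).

step 0: pivot -1 → sign −
step 1: pivot 2 → sign +
step 2: pivot 6 → sign +
signature = (2, 1, 0)

Answer: (2, 1, 0)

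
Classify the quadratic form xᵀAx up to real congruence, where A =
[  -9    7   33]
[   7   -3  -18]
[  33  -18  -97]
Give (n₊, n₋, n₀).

step 0: pivot -9 → sign −
step 1: pivot 22/9 → sign +
step 2: pivot -1/22 → sign −
signature = (1, 2, 0)

Answer: (1, 2, 0)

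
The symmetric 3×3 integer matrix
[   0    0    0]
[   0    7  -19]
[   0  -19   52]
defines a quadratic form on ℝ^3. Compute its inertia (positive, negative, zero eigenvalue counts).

step 0: pivot 7 → sign +
step 1: pivot 3/7 → sign +
step 2: row/col 2 already zero → sign 0
signature = (2, 0, 1)

Answer: (2, 0, 1)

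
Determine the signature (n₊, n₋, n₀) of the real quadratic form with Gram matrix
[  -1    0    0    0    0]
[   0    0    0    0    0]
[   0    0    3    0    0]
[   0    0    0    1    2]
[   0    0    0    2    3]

Answer: (2, 2, 1)

Derivation:
step 0: pivot -1 → sign −
step 1: pivot 3 → sign +
step 2: pivot 1 → sign +
step 3: pivot -1 → sign −
step 4: row/col 4 already zero → sign 0
signature = (2, 2, 1)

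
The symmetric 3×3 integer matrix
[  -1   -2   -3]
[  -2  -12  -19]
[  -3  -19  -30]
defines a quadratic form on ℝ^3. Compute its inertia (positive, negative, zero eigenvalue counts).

Answer: (1, 2, 0)

Derivation:
step 0: pivot -1 → sign −
step 1: pivot -8 → sign −
step 2: pivot 1/8 → sign +
signature = (1, 2, 0)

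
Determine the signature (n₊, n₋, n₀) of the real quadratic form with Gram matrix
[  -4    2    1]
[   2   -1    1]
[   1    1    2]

Answer: (1, 2, 0)

Derivation:
step 0: pivot -4 → sign −
step 1: pivot 9/4 → sign +
step 2: pivot -1 → sign −
signature = (1, 2, 0)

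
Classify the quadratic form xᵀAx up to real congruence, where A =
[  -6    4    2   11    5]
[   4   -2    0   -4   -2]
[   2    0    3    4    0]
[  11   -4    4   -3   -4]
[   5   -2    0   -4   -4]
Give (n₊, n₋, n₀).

Answer: (2, 3, 0)

Derivation:
step 0: pivot -6 → sign −
step 1: pivot 2/3 → sign +
step 2: pivot 1 → sign +
step 3: pivot -1/2 → sign −
step 4: pivot -3 → sign −
signature = (2, 3, 0)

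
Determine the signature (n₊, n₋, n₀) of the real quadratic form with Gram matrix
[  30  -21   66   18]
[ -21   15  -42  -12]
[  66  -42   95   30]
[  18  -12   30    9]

step 0: pivot 30 → sign +
step 1: pivot 3/10 → sign +
step 2: pivot -109 → sign −
step 3: pivot -3/109 → sign −
signature = (2, 2, 0)

Answer: (2, 2, 0)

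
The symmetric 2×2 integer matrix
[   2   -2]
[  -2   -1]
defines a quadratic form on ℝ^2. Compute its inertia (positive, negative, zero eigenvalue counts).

step 0: pivot 2 → sign +
step 1: pivot -3 → sign −
signature = (1, 1, 0)

Answer: (1, 1, 0)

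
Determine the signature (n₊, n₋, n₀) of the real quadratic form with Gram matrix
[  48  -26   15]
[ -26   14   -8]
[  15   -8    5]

Answer: (2, 1, 0)

Derivation:
step 0: pivot 48 → sign +
step 1: pivot -1/12 → sign −
step 2: pivot 1/2 → sign +
signature = (2, 1, 0)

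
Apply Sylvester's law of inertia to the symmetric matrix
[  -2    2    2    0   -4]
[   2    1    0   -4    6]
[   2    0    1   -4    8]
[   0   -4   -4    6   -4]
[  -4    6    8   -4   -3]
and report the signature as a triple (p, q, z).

Answer: (3, 2, 0)

Derivation:
step 0: pivot -2 → sign −
step 1: pivot 3 → sign +
step 2: pivot 5/3 → sign +
step 3: pivot -2/5 → sign −
step 4: pivot 1 → sign +
signature = (3, 2, 0)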